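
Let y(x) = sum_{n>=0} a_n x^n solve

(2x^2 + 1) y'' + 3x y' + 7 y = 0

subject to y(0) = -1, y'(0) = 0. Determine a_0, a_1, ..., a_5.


Ansatz: y(x) = sum_{n>=0} a_n x^n, so y'(x) = sum_{n>=1} n a_n x^(n-1) and y''(x) = sum_{n>=2} n(n-1) a_n x^(n-2).
Substitute into P(x) y'' + Q(x) y' + R(x) y = 0 with P(x) = 2x^2 + 1, Q(x) = 3x, R(x) = 7, and match powers of x.
Initial conditions: a_0 = -1, a_1 = 0.
Setting the coefficient of each power of x to zero and solving order by order (substituting the coefficients already found):
  x^0: 2 a_2 + 7 a_0 = 0  ->  2 a_2 = -7 a_0 = 7  ->  a_2 = 7/2
  x^1: 6 a_3 + 10 a_1 = 0  ->  6 a_3 = -10 a_1 = 0  ->  a_3 = 0
  x^2: 12 a_4 + 17 a_2 = 0  ->  12 a_4 = -17 a_2 = -119/2  ->  a_4 = -119/24
  x^3: 20 a_5 + 28 a_3 = 0  ->  20 a_5 = -28 a_3 = 0  ->  a_5 = 0
Truncated series: y(x) = -1 + (7/2) x^2 - (119/24) x^4 + O(x^6).

a_0 = -1; a_1 = 0; a_2 = 7/2; a_3 = 0; a_4 = -119/24; a_5 = 0


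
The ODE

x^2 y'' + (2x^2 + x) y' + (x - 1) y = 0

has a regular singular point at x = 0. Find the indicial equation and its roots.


Divide by x^2 to reach normal form y'' + P_1(x) y' + P_2(x) y = 0 with P_1(x) = 2 + 1/x and P_2(x) = 1/x - 1/x^2.
x = 0 is a singular point because the y'-coefficient 2 + 1/x has a pole at x = 0 and the y-coefficient 1/x - 1/x^2 has a pole at x = 0.
It is a regular singular point because x P_1(x) = p(x) = 2x + 1 and x^2 P_2(x) = q(x) = x - 1 are polynomials, hence analytic at x = 0.
p(0) = 1,  q(0) = -1.
Indicial equation: r(r-1) + p(0) r + q(0) = 0, i.e. r^2 + (p(0) - 1) r + q(0) = 0, i.e. r^2 - 1 = 0.
Discriminant: (0)^2 - 4(-1) = 4, so r = (0 ± 2)/2.
Solving: r_1 = 1, r_2 = -1.

indicial: r^2 - 1 = 0; roots r_1 = 1, r_2 = -1


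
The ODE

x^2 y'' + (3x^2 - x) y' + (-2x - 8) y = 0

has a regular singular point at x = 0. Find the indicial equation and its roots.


Divide by x^2 to reach normal form y'' + P_1(x) y' + P_2(x) y = 0 with P_1(x) = 3 - 1/x and P_2(x) = -2/x - 8/x^2.
x = 0 is a singular point because the y'-coefficient 3 - 1/x has a pole at x = 0 and the y-coefficient -2/x - 8/x^2 has a pole at x = 0.
It is a regular singular point because x P_1(x) = p(x) = 3x - 1 and x^2 P_2(x) = q(x) = -2x - 8 are polynomials, hence analytic at x = 0.
p(0) = -1,  q(0) = -8.
Indicial equation: r(r-1) + p(0) r + q(0) = 0, i.e. r^2 + (p(0) - 1) r + q(0) = 0, i.e. r^2 - 2 r - 8 = 0.
Discriminant: (-2)^2 - 4(-8) = 36, so r = (2 ± 6)/2.
Solving: r_1 = 4, r_2 = -2.

indicial: r^2 - 2 r - 8 = 0; roots r_1 = 4, r_2 = -2


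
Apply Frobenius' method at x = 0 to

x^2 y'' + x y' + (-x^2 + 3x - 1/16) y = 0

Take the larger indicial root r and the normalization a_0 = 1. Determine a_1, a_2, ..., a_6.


Write in Frobenius form y'' + (p(x)/x) y' + (q(x)/x^2) y = 0:
  p(x) = 1,  q(x) = -x^2 + 3x - 1/16.
Indicial equation: r(r-1) + (1) r + (-1/16) = 0 -> roots r_1 = 1/4, r_2 = -1/4.
Take r = r_1 = 1/4. Let y(x) = x^r sum_{n>=0} a_n x^n with a_0 = 1.
Substitute y = x^r sum a_n x^n and match x^{r+n}. The recurrence is
  D(n) a_n + 3 a_{n-1} - 1 a_{n-2} = 0,  where D(n) = (r+n)(r+n-1) + (1)(r+n) + (-1/16).
  a_n = [-3 a_{n-1} + 1 a_{n-2}] / D(n).
Since the indicial polynomial factors as (r - r_1)(r - r_2), D(n) = (r_1 + n - r_1)(r_1 + n - r_2) = n(n + 1/2).
Evaluating step by step (a_0 = 1):
  n = 1: D(1) = 1(1 + 1/2) = 3/2; numerator = -3(1) = -3; a_1 = (-3)/(3/2) = -2
  n = 2: D(2) = 2(2 + 1/2) = 5; numerator = -3(-2) + 1(1) = 7; a_2 = (7)/(5) = 7/5
  n = 3: D(3) = 3(3 + 1/2) = 21/2; numerator = -3(7/5) + 1(-2) = -31/5; a_3 = (-31/5)/(21/2) = -62/105
  n = 4: D(4) = 4(4 + 1/2) = 18; numerator = -3(-62/105) + 1(7/5) = 111/35; a_4 = (111/35)/(18) = 37/210
  n = 5: D(5) = 5(5 + 1/2) = 55/2; numerator = -3(37/210) + 1(-62/105) = -47/42; a_5 = (-47/42)/(55/2) = -47/1155
  n = 6: D(6) = 6(6 + 1/2) = 39; numerator = -3(-47/1155) + 1(37/210) = 689/2310; a_6 = (689/2310)/(39) = 53/6930

r = 1/4; a_0 = 1; a_1 = -2; a_2 = 7/5; a_3 = -62/105; a_4 = 37/210; a_5 = -47/1155; a_6 = 53/6930


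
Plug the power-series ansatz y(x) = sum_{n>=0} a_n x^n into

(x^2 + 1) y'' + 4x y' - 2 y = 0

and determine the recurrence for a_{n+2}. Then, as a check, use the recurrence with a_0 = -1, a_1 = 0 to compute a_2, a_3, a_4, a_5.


Substitute y = sum_n a_n x^n.
(1 + 1 x^2) y'' contributes (n+2)(n+1) a_{n+2} + n(n-1) a_n at x^n.
4 x y'(x) contributes 4 n a_n at x^n.
-2 y(x) contributes -2 a_n at x^n.
Matching x^n: (n+2)(n+1) a_{n+2} + (n(n-1) + 4 n - 2) a_n = 0.
Thus a_{n+2} = (-n(n-1) - 4 n + 2) / ((n+1)(n+2)) * a_n.

Check with a_0 = -1, a_1 = 0 (apply the recurrence for n = 0, 1, 2, 3): a_0 = -1, a_1 = 0, a_2 = -1, a_3 = 0, a_4 = 2/3, a_5 = 0.

a_(n+2) = (-n(n-1) - 4 n + 2) / ((n+1)(n+2)) * a_n; check: a_0 = -1, a_1 = 0, a_2 = -1, a_3 = 0, a_4 = 2/3, a_5 = 0


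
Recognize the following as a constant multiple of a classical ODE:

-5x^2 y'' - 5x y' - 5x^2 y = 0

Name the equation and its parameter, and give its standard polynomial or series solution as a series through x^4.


All three coefficients share the factor -5; dividing through by -5 gives  x^2 y'' + x y' + x^2 y = 0.
This matches the Bessel equation x^2 y'' + x y' + (x^2 - nu^2) y = 0 with nu^2 = 0, so nu = 0; the solution bounded at x = 0 is J_0(x).
Frobenius at x = 0: indicial roots ±nu; for r = nu the recurrence k(k + 2nu) c_k = -c_{k-2} gives the standard series J_nu(x) = sum_{k>=0} (-1)^k / (k! (k+nu)!) (x/2)^(2k+nu). Evaluate the first 3 terms:
  k = 0: (-1)^0 / (0! * 0! * 2^0) x^0 = 1/(1*1*1) x^0 = (1) x^0
  k = 1: (-1)^1 / (1! * 1! * 2^2) x^2 = -1/(1*1*4) x^2 = (-1/4) x^2
  k = 2: (-1)^2 / (2! * 2! * 2^4) x^4 = 1/(2*2*16) x^4 = (1/64) x^4
Hence J_0(x) = x^4/64 - x^2/4 + 1 + ....

J_0(x); series = x^4/64 - x^2/4 + 1


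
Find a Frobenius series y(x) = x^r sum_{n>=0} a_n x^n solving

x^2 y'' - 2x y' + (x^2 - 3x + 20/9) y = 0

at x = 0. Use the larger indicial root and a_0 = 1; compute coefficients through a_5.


Write in Frobenius form y'' + (p(x)/x) y' + (q(x)/x^2) y = 0:
  p(x) = -2,  q(x) = x^2 - 3x + 20/9.
Indicial equation: r(r-1) + (-2) r + (20/9) = 0 -> roots r_1 = 5/3, r_2 = 4/3.
Take r = r_1 = 5/3. Let y(x) = x^r sum_{n>=0} a_n x^n with a_0 = 1.
Substitute y = x^r sum a_n x^n and match x^{r+n}. The recurrence is
  D(n) a_n - 3 a_{n-1} + 1 a_{n-2} = 0,  where D(n) = (r+n)(r+n-1) + (-2)(r+n) + (20/9).
  a_n = [3 a_{n-1} - 1 a_{n-2}] / D(n).
Since the indicial polynomial factors as (r - r_1)(r - r_2), D(n) = (r_1 + n - r_1)(r_1 + n - r_2) = n(n + 1/3).
Evaluating step by step (a_0 = 1):
  n = 1: D(1) = 1(1 + 1/3) = 4/3; numerator = 3(1) = 3; a_1 = (3)/(4/3) = 9/4
  n = 2: D(2) = 2(2 + 1/3) = 14/3; numerator = 3(9/4) - 1(1) = 23/4; a_2 = (23/4)/(14/3) = 69/56
  n = 3: D(3) = 3(3 + 1/3) = 10; numerator = 3(69/56) - 1(9/4) = 81/56; a_3 = (81/56)/(10) = 81/560
  n = 4: D(4) = 4(4 + 1/3) = 52/3; numerator = 3(81/560) - 1(69/56) = -447/560; a_4 = (-447/560)/(52/3) = -1341/29120
  n = 5: D(5) = 5(5 + 1/3) = 80/3; numerator = 3(-1341/29120) - 1(81/560) = -1647/5824; a_5 = (-1647/5824)/(80/3) = -4941/465920

r = 5/3; a_0 = 1; a_1 = 9/4; a_2 = 69/56; a_3 = 81/560; a_4 = -1341/29120; a_5 = -4941/465920


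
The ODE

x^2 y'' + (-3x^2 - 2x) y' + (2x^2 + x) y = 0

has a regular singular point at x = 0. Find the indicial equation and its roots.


Divide by x^2 to reach normal form y'' + P_1(x) y' + P_2(x) y = 0 with P_1(x) = -3 - 2/x and P_2(x) = 2 + 1/x.
x = 0 is a singular point because the y'-coefficient -3 - 2/x has a pole at x = 0 and the y-coefficient 2 + 1/x has a pole at x = 0.
It is a regular singular point because x P_1(x) = p(x) = -3x - 2 and x^2 P_2(x) = q(x) = 2x^2 + x are polynomials, hence analytic at x = 0.
p(0) = -2,  q(0) = 0.
Indicial equation: r(r-1) + p(0) r + q(0) = 0, i.e. r^2 + (p(0) - 1) r + q(0) = 0, i.e. r^2 - 3 r = 0.
Discriminant: (-3)^2 - 4(0) = 9, so r = (3 ± 3)/2.
Solving: r_1 = 3, r_2 = 0.

indicial: r^2 - 3 r = 0; roots r_1 = 3, r_2 = 0


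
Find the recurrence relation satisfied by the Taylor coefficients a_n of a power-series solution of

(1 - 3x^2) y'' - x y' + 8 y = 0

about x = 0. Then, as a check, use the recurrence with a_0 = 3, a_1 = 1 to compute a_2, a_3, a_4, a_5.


Substitute y = sum_n a_n x^n.
(1 - 3 x^2) y'' contributes (n+2)(n+1) a_{n+2} - 3 n(n-1) a_n at x^n.
-x y'(x) contributes -n a_n at x^n.
8 y(x) contributes 8 a_n at x^n.
Matching x^n: (n+2)(n+1) a_{n+2} + (-3 n(n-1) - n + 8) a_n = 0.
Thus a_{n+2} = (3 n(n-1) + n - 8) / ((n+1)(n+2)) * a_n.

Check with a_0 = 3, a_1 = 1 (apply the recurrence for n = 0, 1, 2, 3): a_0 = 3, a_1 = 1, a_2 = -12, a_3 = -7/6, a_4 = 0, a_5 = -91/120.

a_(n+2) = (3 n(n-1) + n - 8) / ((n+1)(n+2)) * a_n; check: a_0 = 3, a_1 = 1, a_2 = -12, a_3 = -7/6, a_4 = 0, a_5 = -91/120


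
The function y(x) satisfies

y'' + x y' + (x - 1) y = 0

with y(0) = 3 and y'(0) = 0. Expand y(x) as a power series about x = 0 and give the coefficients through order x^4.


Ansatz: y(x) = sum_{n>=0} a_n x^n, so y'(x) = sum_{n>=1} n a_n x^(n-1) and y''(x) = sum_{n>=2} n(n-1) a_n x^(n-2).
Substitute into P(x) y'' + Q(x) y' + R(x) y = 0 with P(x) = 1, Q(x) = x, R(x) = x - 1, and match powers of x.
Initial conditions: a_0 = 3, a_1 = 0.
Setting the coefficient of each power of x to zero and solving order by order (substituting the coefficients already found):
  x^0: 2 a_2 - a_0 = 0  ->  2 a_2 = a_0 = 3  ->  a_2 = 3/2
  x^1: 6 a_3 + a_0 = 0  ->  6 a_3 = -a_0 = -3  ->  a_3 = -1/2
  x^2: 12 a_4 + a_2 + a_1 = 0  ->  12 a_4 = -a_2 - a_1 = -3/2  ->  a_4 = -1/8
Truncated series: y(x) = 3 + (3/2) x^2 - (1/2) x^3 - (1/8) x^4 + O(x^5).

a_0 = 3; a_1 = 0; a_2 = 3/2; a_3 = -1/2; a_4 = -1/8


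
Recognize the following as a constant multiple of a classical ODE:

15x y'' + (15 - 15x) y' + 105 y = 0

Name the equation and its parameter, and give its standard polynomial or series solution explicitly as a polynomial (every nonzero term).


All three coefficients share the factor 15; dividing through by 15 gives  x y'' + (1 - x) y' + 7 y = 0.
This matches the Laguerre equation x y'' + (1 - x) y' + n y = 0 with n = 7; the polynomial solution is L_7(x).
With y = sum_k a_k x^k, matching x^k gives (k+1)k a_{k+1} + (k+1) a_{k+1} - k a_k + n a_k = 0, i.e. (k+1)^2 a_{k+1} = (k - n) a_k = (k - 7) a_k. The right side vanishes at k = 7, so the series terminates at degree 7.
Standard normalization L_n(0) = 1 gives a_0 = 1. Work upward with a_{k+1} = (k - 7) a_k / (k+1)^2:
  a_1 = (0 - 7)(1) / 1^2 = -7/1 = -7
  a_2 = (1 - 7)(-7) / 2^2 = 42/4 = 21/2
  a_3 = (2 - 7)(21/2) / 3^2 = (-105/2)/9 = -35/6
  a_4 = (3 - 7)(-35/6) / 4^2 = (70/3)/16 = 35/24
  a_5 = (4 - 7)(35/24) / 5^2 = (-35/8)/25 = -7/40
  a_6 = (5 - 7)(-7/40) / 6^2 = (7/20)/36 = 7/720
  a_7 = (6 - 7)(7/720) / 7^2 = (-7/720)/49 = -1/5040
Hence L_7(x) = -x^7/5040 + 7 x^6/720 - 7 x^5/40 + 35 x^4/24 - 35 x^3/6 + 21 x^2/2 - 7 x + 1.

L_7(x); series = -x^7/5040 + 7 x^6/720 - 7 x^5/40 + 35 x^4/24 - 35 x^3/6 + 21 x^2/2 - 7 x + 1


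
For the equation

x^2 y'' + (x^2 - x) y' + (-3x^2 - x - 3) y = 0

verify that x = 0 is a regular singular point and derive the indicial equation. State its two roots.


Divide by x^2 to reach normal form y'' + P_1(x) y' + P_2(x) y = 0 with P_1(x) = 1 - 1/x and P_2(x) = -3 - 1/x - 3/x^2.
x = 0 is a singular point because the y'-coefficient 1 - 1/x has a pole at x = 0 and the y-coefficient -3 - 1/x - 3/x^2 has a pole at x = 0.
It is a regular singular point because x P_1(x) = p(x) = x - 1 and x^2 P_2(x) = q(x) = -3x^2 - x - 3 are polynomials, hence analytic at x = 0.
p(0) = -1,  q(0) = -3.
Indicial equation: r(r-1) + p(0) r + q(0) = 0, i.e. r^2 + (p(0) - 1) r + q(0) = 0, i.e. r^2 - 2 r - 3 = 0.
Discriminant: (-2)^2 - 4(-3) = 16, so r = (2 ± 4)/2.
Solving: r_1 = 3, r_2 = -1.

indicial: r^2 - 2 r - 3 = 0; roots r_1 = 3, r_2 = -1


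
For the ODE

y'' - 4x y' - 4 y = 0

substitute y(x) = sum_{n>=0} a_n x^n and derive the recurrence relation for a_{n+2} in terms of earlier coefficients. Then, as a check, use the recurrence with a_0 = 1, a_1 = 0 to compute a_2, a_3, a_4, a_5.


Substitute y = sum_n a_n x^n.
y''(x) has coefficient (n+2)(n+1) a_{n+2} at x^n;
-4 x y'(x) has coefficient -4 n a_n at x^n (shift);
-4 y(x) has coefficient -4 a_n at x^n.
Matching x^n: (n+2)(n+1) a_{n+2} + (-4n - 4) a_n = 0.
Thus a_{n+2} = (4n + 4) / ((n+1)(n+2)) * a_n.

Check with a_0 = 1, a_1 = 0 (apply the recurrence for n = 0, 1, 2, 3): a_0 = 1, a_1 = 0, a_2 = 2, a_3 = 0, a_4 = 2, a_5 = 0.

a_(n+2) = (4n + 4) / ((n+1)(n+2)) * a_n; check: a_0 = 1, a_1 = 0, a_2 = 2, a_3 = 0, a_4 = 2, a_5 = 0


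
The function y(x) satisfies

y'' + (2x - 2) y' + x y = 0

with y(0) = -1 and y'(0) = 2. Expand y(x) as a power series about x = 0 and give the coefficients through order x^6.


Ansatz: y(x) = sum_{n>=0} a_n x^n, so y'(x) = sum_{n>=1} n a_n x^(n-1) and y''(x) = sum_{n>=2} n(n-1) a_n x^(n-2).
Substitute into P(x) y'' + Q(x) y' + R(x) y = 0 with P(x) = 1, Q(x) = 2x - 2, R(x) = x, and match powers of x.
Initial conditions: a_0 = -1, a_1 = 2.
Setting the coefficient of each power of x to zero and solving order by order (substituting the coefficients already found):
  x^0: 2 a_2 - 2 a_1 = 0  ->  2 a_2 = 2 a_1 = 4  ->  a_2 = 2
  x^1: 6 a_3 - 4 a_2 + 2 a_1 + a_0 = 0  ->  6 a_3 = 4 a_2 - 2 a_1 - a_0 = 5  ->  a_3 = 5/6
  x^2: 12 a_4 - 6 a_3 + 4 a_2 + a_1 = 0  ->  12 a_4 = 6 a_3 - 4 a_2 - a_1 = -5  ->  a_4 = -5/12
  x^3: 20 a_5 - 8 a_4 + 6 a_3 + a_2 = 0  ->  20 a_5 = 8 a_4 - 6 a_3 - a_2 = -31/3  ->  a_5 = -31/60
  x^4: 30 a_6 - 10 a_5 + 8 a_4 + a_3 = 0  ->  30 a_6 = 10 a_5 - 8 a_4 - a_3 = -8/3  ->  a_6 = -4/45
Truncated series: y(x) = -1 + 2 x + 2 x^2 + (5/6) x^3 - (5/12) x^4 - (31/60) x^5 - (4/45) x^6 + O(x^7).

a_0 = -1; a_1 = 2; a_2 = 2; a_3 = 5/6; a_4 = -5/12; a_5 = -31/60; a_6 = -4/45


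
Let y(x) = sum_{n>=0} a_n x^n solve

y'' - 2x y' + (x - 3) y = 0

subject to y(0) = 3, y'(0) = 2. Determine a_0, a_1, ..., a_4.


Ansatz: y(x) = sum_{n>=0} a_n x^n, so y'(x) = sum_{n>=1} n a_n x^(n-1) and y''(x) = sum_{n>=2} n(n-1) a_n x^(n-2).
Substitute into P(x) y'' + Q(x) y' + R(x) y = 0 with P(x) = 1, Q(x) = -2x, R(x) = x - 3, and match powers of x.
Initial conditions: a_0 = 3, a_1 = 2.
Setting the coefficient of each power of x to zero and solving order by order (substituting the coefficients already found):
  x^0: 2 a_2 - 3 a_0 = 0  ->  2 a_2 = 3 a_0 = 9  ->  a_2 = 9/2
  x^1: 6 a_3 - 5 a_1 + a_0 = 0  ->  6 a_3 = 5 a_1 - a_0 = 7  ->  a_3 = 7/6
  x^2: 12 a_4 - 7 a_2 + a_1 = 0  ->  12 a_4 = 7 a_2 - a_1 = 59/2  ->  a_4 = 59/24
Truncated series: y(x) = 3 + 2 x + (9/2) x^2 + (7/6) x^3 + (59/24) x^4 + O(x^5).

a_0 = 3; a_1 = 2; a_2 = 9/2; a_3 = 7/6; a_4 = 59/24


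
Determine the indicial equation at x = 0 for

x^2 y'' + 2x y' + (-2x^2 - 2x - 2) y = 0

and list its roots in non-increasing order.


Divide by x^2 to reach normal form y'' + P_1(x) y' + P_2(x) y = 0 with P_1(x) = 2/x and P_2(x) = -2 - 2/x - 2/x^2.
x = 0 is a singular point because the y'-coefficient 2/x has a pole at x = 0 and the y-coefficient -2 - 2/x - 2/x^2 has a pole at x = 0.
It is a regular singular point because x P_1(x) = p(x) = 2 and x^2 P_2(x) = q(x) = -2x^2 - 2x - 2 are polynomials, hence analytic at x = 0.
p(0) = 2,  q(0) = -2.
Indicial equation: r(r-1) + p(0) r + q(0) = 0, i.e. r^2 + (p(0) - 1) r + q(0) = 0, i.e. r^2 + 1 r - 2 = 0.
Discriminant: (1)^2 - 4(-2) = 9, so r = (-1 ± 3)/2.
Solving: r_1 = 1, r_2 = -2.

indicial: r^2 + 1 r - 2 = 0; roots r_1 = 1, r_2 = -2


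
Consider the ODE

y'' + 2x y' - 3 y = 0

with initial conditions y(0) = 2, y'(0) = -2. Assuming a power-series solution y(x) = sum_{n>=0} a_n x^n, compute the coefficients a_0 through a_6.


Ansatz: y(x) = sum_{n>=0} a_n x^n, so y'(x) = sum_{n>=1} n a_n x^(n-1) and y''(x) = sum_{n>=2} n(n-1) a_n x^(n-2).
Substitute into P(x) y'' + Q(x) y' + R(x) y = 0 with P(x) = 1, Q(x) = 2x, R(x) = -3, and match powers of x.
Initial conditions: a_0 = 2, a_1 = -2.
Setting the coefficient of each power of x to zero and solving order by order (substituting the coefficients already found):
  x^0: 2 a_2 - 3 a_0 = 0  ->  2 a_2 = 3 a_0 = 6  ->  a_2 = 3
  x^1: 6 a_3 - a_1 = 0  ->  6 a_3 = a_1 = -2  ->  a_3 = -1/3
  x^2: 12 a_4 + a_2 = 0  ->  12 a_4 = -a_2 = -3  ->  a_4 = -1/4
  x^3: 20 a_5 + 3 a_3 = 0  ->  20 a_5 = -3 a_3 = 1  ->  a_5 = 1/20
  x^4: 30 a_6 + 5 a_4 = 0  ->  30 a_6 = -5 a_4 = 5/4  ->  a_6 = 1/24
Truncated series: y(x) = 2 - 2 x + 3 x^2 - (1/3) x^3 - (1/4) x^4 + (1/20) x^5 + (1/24) x^6 + O(x^7).

a_0 = 2; a_1 = -2; a_2 = 3; a_3 = -1/3; a_4 = -1/4; a_5 = 1/20; a_6 = 1/24


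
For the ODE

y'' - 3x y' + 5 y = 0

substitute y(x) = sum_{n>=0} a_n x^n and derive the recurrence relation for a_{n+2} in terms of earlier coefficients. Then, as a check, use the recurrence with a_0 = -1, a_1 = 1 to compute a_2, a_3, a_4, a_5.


Substitute y = sum_n a_n x^n.
y''(x) has coefficient (n+2)(n+1) a_{n+2} at x^n;
-3 x y'(x) has coefficient -3 n a_n at x^n (shift);
5 y(x) has coefficient 5 a_n at x^n.
Matching x^n: (n+2)(n+1) a_{n+2} + (-3n + 5) a_n = 0.
Thus a_{n+2} = (3n - 5) / ((n+1)(n+2)) * a_n.

Check with a_0 = -1, a_1 = 1 (apply the recurrence for n = 0, 1, 2, 3): a_0 = -1, a_1 = 1, a_2 = 5/2, a_3 = -1/3, a_4 = 5/24, a_5 = -1/15.

a_(n+2) = (3n - 5) / ((n+1)(n+2)) * a_n; check: a_0 = -1, a_1 = 1, a_2 = 5/2, a_3 = -1/3, a_4 = 5/24, a_5 = -1/15


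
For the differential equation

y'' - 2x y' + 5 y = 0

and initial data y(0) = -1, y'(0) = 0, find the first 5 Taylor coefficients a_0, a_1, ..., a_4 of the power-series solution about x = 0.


Ansatz: y(x) = sum_{n>=0} a_n x^n, so y'(x) = sum_{n>=1} n a_n x^(n-1) and y''(x) = sum_{n>=2} n(n-1) a_n x^(n-2).
Substitute into P(x) y'' + Q(x) y' + R(x) y = 0 with P(x) = 1, Q(x) = -2x, R(x) = 5, and match powers of x.
Initial conditions: a_0 = -1, a_1 = 0.
Setting the coefficient of each power of x to zero and solving order by order (substituting the coefficients already found):
  x^0: 2 a_2 + 5 a_0 = 0  ->  2 a_2 = -5 a_0 = 5  ->  a_2 = 5/2
  x^1: 6 a_3 + 3 a_1 = 0  ->  6 a_3 = -3 a_1 = 0  ->  a_3 = 0
  x^2: 12 a_4 + a_2 = 0  ->  12 a_4 = -a_2 = -5/2  ->  a_4 = -5/24
Truncated series: y(x) = -1 + (5/2) x^2 - (5/24) x^4 + O(x^5).

a_0 = -1; a_1 = 0; a_2 = 5/2; a_3 = 0; a_4 = -5/24


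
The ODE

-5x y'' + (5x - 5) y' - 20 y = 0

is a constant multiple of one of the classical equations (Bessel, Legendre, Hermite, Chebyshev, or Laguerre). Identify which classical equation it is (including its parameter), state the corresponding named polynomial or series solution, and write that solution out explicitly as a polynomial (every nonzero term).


All three coefficients share the factor -5; dividing through by -5 gives  x y'' + (1 - x) y' + 4 y = 0.
This matches the Laguerre equation x y'' + (1 - x) y' + n y = 0 with n = 4; the polynomial solution is L_4(x).
With y = sum_k a_k x^k, matching x^k gives (k+1)k a_{k+1} + (k+1) a_{k+1} - k a_k + n a_k = 0, i.e. (k+1)^2 a_{k+1} = (k - n) a_k = (k - 4) a_k. The right side vanishes at k = 4, so the series terminates at degree 4.
Standard normalization L_n(0) = 1 gives a_0 = 1. Work upward with a_{k+1} = (k - 4) a_k / (k+1)^2:
  a_1 = (0 - 4)(1) / 1^2 = -4/1 = -4
  a_2 = (1 - 4)(-4) / 2^2 = 12/4 = 3
  a_3 = (2 - 4)(3) / 3^2 = -6/9 = -2/3
  a_4 = (3 - 4)(-2/3) / 4^2 = (2/3)/16 = 1/24
Hence L_4(x) = x^4/24 - 2 x^3/3 + 3 x^2 - 4 x + 1.

L_4(x); series = x^4/24 - 2 x^3/3 + 3 x^2 - 4 x + 1


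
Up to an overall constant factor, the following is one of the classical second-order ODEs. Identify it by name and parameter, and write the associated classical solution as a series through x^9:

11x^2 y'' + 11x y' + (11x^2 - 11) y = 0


All three coefficients share the factor 11; dividing through by 11 gives  x^2 y'' + x y' + (x^2 - 1) y = 0.
This matches the Bessel equation x^2 y'' + x y' + (x^2 - nu^2) y = 0 with nu^2 = 1, so nu = 1; the solution bounded at x = 0 is J_1(x).
Frobenius at x = 0: indicial roots ±nu; for r = nu the recurrence k(k + 2nu) c_k = -c_{k-2} gives the standard series J_nu(x) = sum_{k>=0} (-1)^k / (k! (k+nu)!) (x/2)^(2k+nu). Evaluate the first 5 terms:
  k = 0: (-1)^0 / (0! * 1! * 2^1) x^1 = 1/(1*1*2) x^1 = (1/2) x^1
  k = 1: (-1)^1 / (1! * 2! * 2^3) x^3 = -1/(1*2*8) x^3 = (-1/16) x^3
  k = 2: (-1)^2 / (2! * 3! * 2^5) x^5 = 1/(2*6*32) x^5 = (1/384) x^5
  k = 3: (-1)^3 / (3! * 4! * 2^7) x^7 = -1/(6*24*128) x^7 = (-1/18432) x^7
  k = 4: (-1)^4 / (4! * 5! * 2^9) x^9 = 1/(24*120*512) x^9 = (1/1474560) x^9
Hence J_1(x) = x^9/1474560 - x^7/18432 + x^5/384 - x^3/16 + x/2 + ....

J_1(x); series = x^9/1474560 - x^7/18432 + x^5/384 - x^3/16 + x/2


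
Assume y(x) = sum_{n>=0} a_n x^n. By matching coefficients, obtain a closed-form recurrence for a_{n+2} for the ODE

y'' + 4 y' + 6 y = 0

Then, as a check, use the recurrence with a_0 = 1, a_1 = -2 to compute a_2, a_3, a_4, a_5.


Substitute y = sum_n a_n x^n.
y''(x) has coefficient (n+2)(n+1) a_{n+2} at x^n;
4 y'(x) has coefficient 4 (n+1) a_{n+1} at x^n;
6 y(x) has coefficient 6 a_n at x^n.
Matching x^n: (n+2)(n+1) a_{n+2} + 4 (n+1) a_{n+1} + 6 a_n = 0.
Thus a_{n+2} = [-4 (n+1) a_{n+1} - 6 a_n] / ((n+1)(n+2)).

Check with a_0 = 1, a_1 = -2 (apply the recurrence for n = 0, 1, 2, 3): a_0 = 1, a_1 = -2, a_2 = 1, a_3 = 2/3, a_4 = -7/6, a_5 = 11/15.

a_(n+2) = [-4 (n+1) a_(n+1) - 6 a_n] / ((n+1)(n+2)); check: a_0 = 1, a_1 = -2, a_2 = 1, a_3 = 2/3, a_4 = -7/6, a_5 = 11/15


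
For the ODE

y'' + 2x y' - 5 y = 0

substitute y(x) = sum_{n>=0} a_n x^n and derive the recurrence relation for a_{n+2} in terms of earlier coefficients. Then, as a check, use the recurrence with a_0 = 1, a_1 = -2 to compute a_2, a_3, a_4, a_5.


Substitute y = sum_n a_n x^n.
y''(x) has coefficient (n+2)(n+1) a_{n+2} at x^n;
2 x y'(x) has coefficient 2 n a_n at x^n (shift);
-5 y(x) has coefficient -5 a_n at x^n.
Matching x^n: (n+2)(n+1) a_{n+2} + (2n - 5) a_n = 0.
Thus a_{n+2} = (-2n + 5) / ((n+1)(n+2)) * a_n.

Check with a_0 = 1, a_1 = -2 (apply the recurrence for n = 0, 1, 2, 3): a_0 = 1, a_1 = -2, a_2 = 5/2, a_3 = -1, a_4 = 5/24, a_5 = 1/20.

a_(n+2) = (-2n + 5) / ((n+1)(n+2)) * a_n; check: a_0 = 1, a_1 = -2, a_2 = 5/2, a_3 = -1, a_4 = 5/24, a_5 = 1/20


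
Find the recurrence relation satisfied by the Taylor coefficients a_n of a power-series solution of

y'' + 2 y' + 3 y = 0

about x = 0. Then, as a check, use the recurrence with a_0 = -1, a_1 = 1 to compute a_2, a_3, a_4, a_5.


Substitute y = sum_n a_n x^n.
y''(x) has coefficient (n+2)(n+1) a_{n+2} at x^n;
2 y'(x) has coefficient 2 (n+1) a_{n+1} at x^n;
3 y(x) has coefficient 3 a_n at x^n.
Matching x^n: (n+2)(n+1) a_{n+2} + 2 (n+1) a_{n+1} + 3 a_n = 0.
Thus a_{n+2} = [-2 (n+1) a_{n+1} - 3 a_n] / ((n+1)(n+2)).

Check with a_0 = -1, a_1 = 1 (apply the recurrence for n = 0, 1, 2, 3): a_0 = -1, a_1 = 1, a_2 = 1/2, a_3 = -5/6, a_4 = 7/24, a_5 = 1/120.

a_(n+2) = [-2 (n+1) a_(n+1) - 3 a_n] / ((n+1)(n+2)); check: a_0 = -1, a_1 = 1, a_2 = 1/2, a_3 = -5/6, a_4 = 7/24, a_5 = 1/120


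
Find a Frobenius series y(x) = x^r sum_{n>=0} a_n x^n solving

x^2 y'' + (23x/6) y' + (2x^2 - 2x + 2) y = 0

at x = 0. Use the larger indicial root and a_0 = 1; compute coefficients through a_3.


Write in Frobenius form y'' + (p(x)/x) y' + (q(x)/x^2) y = 0:
  p(x) = 23/6,  q(x) = 2x^2 - 2x + 2.
Indicial equation: r(r-1) + (23/6) r + (2) = 0 -> roots r_1 = -4/3, r_2 = -3/2.
Take r = r_1 = -4/3. Let y(x) = x^r sum_{n>=0} a_n x^n with a_0 = 1.
Substitute y = x^r sum a_n x^n and match x^{r+n}. The recurrence is
  D(n) a_n - 2 a_{n-1} + 2 a_{n-2} = 0,  where D(n) = (r+n)(r+n-1) + (23/6)(r+n) + (2).
  a_n = [2 a_{n-1} - 2 a_{n-2}] / D(n).
Since the indicial polynomial factors as (r - r_1)(r - r_2), D(n) = (r_1 + n - r_1)(r_1 + n - r_2) = n(n + 1/6).
Evaluating step by step (a_0 = 1):
  n = 1: D(1) = 1(1 + 1/6) = 7/6; numerator = 2(1) = 2; a_1 = (2)/(7/6) = 12/7
  n = 2: D(2) = 2(2 + 1/6) = 13/3; numerator = 2(12/7) - 2(1) = 10/7; a_2 = (10/7)/(13/3) = 30/91
  n = 3: D(3) = 3(3 + 1/6) = 19/2; numerator = 2(30/91) - 2(12/7) = -36/13; a_3 = (-36/13)/(19/2) = -72/247

r = -4/3; a_0 = 1; a_1 = 12/7; a_2 = 30/91; a_3 = -72/247


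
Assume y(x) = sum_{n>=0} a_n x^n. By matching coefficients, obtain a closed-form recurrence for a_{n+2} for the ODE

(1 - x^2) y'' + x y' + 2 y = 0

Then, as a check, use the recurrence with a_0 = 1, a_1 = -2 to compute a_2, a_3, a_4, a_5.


Substitute y = sum_n a_n x^n.
(1 - 1 x^2) y'' contributes (n+2)(n+1) a_{n+2} - n(n-1) a_n at x^n.
x y'(x) contributes n a_n at x^n.
2 y(x) contributes 2 a_n at x^n.
Matching x^n: (n+2)(n+1) a_{n+2} + (-n(n-1) + n + 2) a_n = 0.
Thus a_{n+2} = (n(n-1) - n - 2) / ((n+1)(n+2)) * a_n.

Check with a_0 = 1, a_1 = -2 (apply the recurrence for n = 0, 1, 2, 3): a_0 = 1, a_1 = -2, a_2 = -1, a_3 = 1, a_4 = 1/6, a_5 = 1/20.

a_(n+2) = (n(n-1) - n - 2) / ((n+1)(n+2)) * a_n; check: a_0 = 1, a_1 = -2, a_2 = -1, a_3 = 1, a_4 = 1/6, a_5 = 1/20


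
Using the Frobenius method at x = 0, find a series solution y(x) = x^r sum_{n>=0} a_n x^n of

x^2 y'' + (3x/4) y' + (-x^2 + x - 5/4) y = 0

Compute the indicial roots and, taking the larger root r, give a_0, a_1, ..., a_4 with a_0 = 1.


Write in Frobenius form y'' + (p(x)/x) y' + (q(x)/x^2) y = 0:
  p(x) = 3/4,  q(x) = -x^2 + x - 5/4.
Indicial equation: r(r-1) + (3/4) r + (-5/4) = 0 -> roots r_1 = 5/4, r_2 = -1.
Take r = r_1 = 5/4. Let y(x) = x^r sum_{n>=0} a_n x^n with a_0 = 1.
Substitute y = x^r sum a_n x^n and match x^{r+n}. The recurrence is
  D(n) a_n + 1 a_{n-1} - 1 a_{n-2} = 0,  where D(n) = (r+n)(r+n-1) + (3/4)(r+n) + (-5/4).
  a_n = [-1 a_{n-1} + 1 a_{n-2}] / D(n).
Since the indicial polynomial factors as (r - r_1)(r - r_2), D(n) = (r_1 + n - r_1)(r_1 + n - r_2) = n(n + 9/4).
Evaluating step by step (a_0 = 1):
  n = 1: D(1) = 1(1 + 9/4) = 13/4; numerator = -1(1) = -1; a_1 = (-1)/(13/4) = -4/13
  n = 2: D(2) = 2(2 + 9/4) = 17/2; numerator = -1(-4/13) + 1(1) = 17/13; a_2 = (17/13)/(17/2) = 2/13
  n = 3: D(3) = 3(3 + 9/4) = 63/4; numerator = -1(2/13) + 1(-4/13) = -6/13; a_3 = (-6/13)/(63/4) = -8/273
  n = 4: D(4) = 4(4 + 9/4) = 25; numerator = -1(-8/273) + 1(2/13) = 50/273; a_4 = (50/273)/(25) = 2/273

r = 5/4; a_0 = 1; a_1 = -4/13; a_2 = 2/13; a_3 = -8/273; a_4 = 2/273


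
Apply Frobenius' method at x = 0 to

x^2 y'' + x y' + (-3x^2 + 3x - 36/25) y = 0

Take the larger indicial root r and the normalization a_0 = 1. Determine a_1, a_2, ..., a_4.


Write in Frobenius form y'' + (p(x)/x) y' + (q(x)/x^2) y = 0:
  p(x) = 1,  q(x) = -3x^2 + 3x - 36/25.
Indicial equation: r(r-1) + (1) r + (-36/25) = 0 -> roots r_1 = 6/5, r_2 = -6/5.
Take r = r_1 = 6/5. Let y(x) = x^r sum_{n>=0} a_n x^n with a_0 = 1.
Substitute y = x^r sum a_n x^n and match x^{r+n}. The recurrence is
  D(n) a_n + 3 a_{n-1} - 3 a_{n-2} = 0,  where D(n) = (r+n)(r+n-1) + (1)(r+n) + (-36/25).
  a_n = [-3 a_{n-1} + 3 a_{n-2}] / D(n).
Since the indicial polynomial factors as (r - r_1)(r - r_2), D(n) = (r_1 + n - r_1)(r_1 + n - r_2) = n(n + 12/5).
Evaluating step by step (a_0 = 1):
  n = 1: D(1) = 1(1 + 12/5) = 17/5; numerator = -3(1) = -3; a_1 = (-3)/(17/5) = -15/17
  n = 2: D(2) = 2(2 + 12/5) = 44/5; numerator = -3(-15/17) + 3(1) = 96/17; a_2 = (96/17)/(44/5) = 120/187
  n = 3: D(3) = 3(3 + 12/5) = 81/5; numerator = -3(120/187) + 3(-15/17) = -855/187; a_3 = (-855/187)/(81/5) = -475/1683
  n = 4: D(4) = 4(4 + 12/5) = 128/5; numerator = -3(-475/1683) + 3(120/187) = 1555/561; a_4 = (1555/561)/(128/5) = 7775/71808

r = 6/5; a_0 = 1; a_1 = -15/17; a_2 = 120/187; a_3 = -475/1683; a_4 = 7775/71808


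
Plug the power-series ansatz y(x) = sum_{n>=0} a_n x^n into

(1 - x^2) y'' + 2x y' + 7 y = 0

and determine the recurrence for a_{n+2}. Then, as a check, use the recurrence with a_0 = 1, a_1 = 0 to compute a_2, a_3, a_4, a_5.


Substitute y = sum_n a_n x^n.
(1 - 1 x^2) y'' contributes (n+2)(n+1) a_{n+2} - n(n-1) a_n at x^n.
2 x y'(x) contributes 2 n a_n at x^n.
7 y(x) contributes 7 a_n at x^n.
Matching x^n: (n+2)(n+1) a_{n+2} + (-n(n-1) + 2 n + 7) a_n = 0.
Thus a_{n+2} = (n(n-1) - 2 n - 7) / ((n+1)(n+2)) * a_n.

Check with a_0 = 1, a_1 = 0 (apply the recurrence for n = 0, 1, 2, 3): a_0 = 1, a_1 = 0, a_2 = -7/2, a_3 = 0, a_4 = 21/8, a_5 = 0.

a_(n+2) = (n(n-1) - 2 n - 7) / ((n+1)(n+2)) * a_n; check: a_0 = 1, a_1 = 0, a_2 = -7/2, a_3 = 0, a_4 = 21/8, a_5 = 0


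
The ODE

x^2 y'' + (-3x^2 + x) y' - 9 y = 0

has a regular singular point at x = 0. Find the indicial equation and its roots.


Divide by x^2 to reach normal form y'' + P_1(x) y' + P_2(x) y = 0 with P_1(x) = -3 + 1/x and P_2(x) = -9/x^2.
x = 0 is a singular point because the y'-coefficient -3 + 1/x has a pole at x = 0 and the y-coefficient -9/x^2 has a pole at x = 0.
It is a regular singular point because x P_1(x) = p(x) = 1 - 3x and x^2 P_2(x) = q(x) = -9 are polynomials, hence analytic at x = 0.
p(0) = 1,  q(0) = -9.
Indicial equation: r(r-1) + p(0) r + q(0) = 0, i.e. r^2 + (p(0) - 1) r + q(0) = 0, i.e. r^2 - 9 = 0.
Discriminant: (0)^2 - 4(-9) = 36, so r = (0 ± 6)/2.
Solving: r_1 = 3, r_2 = -3.

indicial: r^2 - 9 = 0; roots r_1 = 3, r_2 = -3


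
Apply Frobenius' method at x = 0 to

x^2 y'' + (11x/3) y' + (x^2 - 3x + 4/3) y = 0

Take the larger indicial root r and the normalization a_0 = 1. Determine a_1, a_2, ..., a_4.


Write in Frobenius form y'' + (p(x)/x) y' + (q(x)/x^2) y = 0:
  p(x) = 11/3,  q(x) = x^2 - 3x + 4/3.
Indicial equation: r(r-1) + (11/3) r + (4/3) = 0 -> roots r_1 = -2/3, r_2 = -2.
Take r = r_1 = -2/3. Let y(x) = x^r sum_{n>=0} a_n x^n with a_0 = 1.
Substitute y = x^r sum a_n x^n and match x^{r+n}. The recurrence is
  D(n) a_n - 3 a_{n-1} + 1 a_{n-2} = 0,  where D(n) = (r+n)(r+n-1) + (11/3)(r+n) + (4/3).
  a_n = [3 a_{n-1} - 1 a_{n-2}] / D(n).
Since the indicial polynomial factors as (r - r_1)(r - r_2), D(n) = (r_1 + n - r_1)(r_1 + n - r_2) = n(n + 4/3).
Evaluating step by step (a_0 = 1):
  n = 1: D(1) = 1(1 + 4/3) = 7/3; numerator = 3(1) = 3; a_1 = (3)/(7/3) = 9/7
  n = 2: D(2) = 2(2 + 4/3) = 20/3; numerator = 3(9/7) - 1(1) = 20/7; a_2 = (20/7)/(20/3) = 3/7
  n = 3: D(3) = 3(3 + 4/3) = 13; numerator = 3(3/7) - 1(9/7) = 0; a_3 = (0)/(13) = 0
  n = 4: D(4) = 4(4 + 4/3) = 64/3; numerator = 3(0) - 1(3/7) = -3/7; a_4 = (-3/7)/(64/3) = -9/448

r = -2/3; a_0 = 1; a_1 = 9/7; a_2 = 3/7; a_3 = 0; a_4 = -9/448


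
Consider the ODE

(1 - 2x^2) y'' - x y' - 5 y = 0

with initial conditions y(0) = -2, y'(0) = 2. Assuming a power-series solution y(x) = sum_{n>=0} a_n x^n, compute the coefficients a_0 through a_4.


Ansatz: y(x) = sum_{n>=0} a_n x^n, so y'(x) = sum_{n>=1} n a_n x^(n-1) and y''(x) = sum_{n>=2} n(n-1) a_n x^(n-2).
Substitute into P(x) y'' + Q(x) y' + R(x) y = 0 with P(x) = 1 - 2x^2, Q(x) = -x, R(x) = -5, and match powers of x.
Initial conditions: a_0 = -2, a_1 = 2.
Setting the coefficient of each power of x to zero and solving order by order (substituting the coefficients already found):
  x^0: 2 a_2 - 5 a_0 = 0  ->  2 a_2 = 5 a_0 = -10  ->  a_2 = -5
  x^1: 6 a_3 - 6 a_1 = 0  ->  6 a_3 = 6 a_1 = 12  ->  a_3 = 2
  x^2: 12 a_4 - 11 a_2 = 0  ->  12 a_4 = 11 a_2 = -55  ->  a_4 = -55/12
Truncated series: y(x) = -2 + 2 x - 5 x^2 + 2 x^3 - (55/12) x^4 + O(x^5).

a_0 = -2; a_1 = 2; a_2 = -5; a_3 = 2; a_4 = -55/12


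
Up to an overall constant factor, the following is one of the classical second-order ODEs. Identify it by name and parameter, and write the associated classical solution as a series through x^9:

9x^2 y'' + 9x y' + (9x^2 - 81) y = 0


All three coefficients share the factor 9; dividing through by 9 gives  x^2 y'' + x y' + (x^2 - 9) y = 0.
This matches the Bessel equation x^2 y'' + x y' + (x^2 - nu^2) y = 0 with nu^2 = 9, so nu = 3; the solution bounded at x = 0 is J_3(x).
Frobenius at x = 0: indicial roots ±nu; for r = nu the recurrence k(k + 2nu) c_k = -c_{k-2} gives the standard series J_nu(x) = sum_{k>=0} (-1)^k / (k! (k+nu)!) (x/2)^(2k+nu). Evaluate the first 4 terms:
  k = 0: (-1)^0 / (0! * 3! * 2^3) x^3 = 1/(1*6*8) x^3 = (1/48) x^3
  k = 1: (-1)^1 / (1! * 4! * 2^5) x^5 = -1/(1*24*32) x^5 = (-1/768) x^5
  k = 2: (-1)^2 / (2! * 5! * 2^7) x^7 = 1/(2*120*128) x^7 = (1/30720) x^7
  k = 3: (-1)^3 / (3! * 6! * 2^9) x^9 = -1/(6*720*512) x^9 = (-1/2211840) x^9
Hence J_3(x) = -x^9/2211840 + x^7/30720 - x^5/768 + x^3/48 + ....

J_3(x); series = -x^9/2211840 + x^7/30720 - x^5/768 + x^3/48


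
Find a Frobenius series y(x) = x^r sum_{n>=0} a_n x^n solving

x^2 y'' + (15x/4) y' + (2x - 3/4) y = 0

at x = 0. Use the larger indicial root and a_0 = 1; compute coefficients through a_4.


Write in Frobenius form y'' + (p(x)/x) y' + (q(x)/x^2) y = 0:
  p(x) = 15/4,  q(x) = 2x - 3/4.
Indicial equation: r(r-1) + (15/4) r + (-3/4) = 0 -> roots r_1 = 1/4, r_2 = -3.
Take r = r_1 = 1/4. Let y(x) = x^r sum_{n>=0} a_n x^n with a_0 = 1.
Substitute y = x^r sum a_n x^n and match x^{r+n}. The recurrence is
  D(n) a_n + 2 a_{n-1} = 0,  where D(n) = (r+n)(r+n-1) + (15/4)(r+n) + (-3/4).
  a_n = -2 / D(n) * a_{n-1}.
Since the indicial polynomial factors as (r - r_1)(r - r_2), D(n) = (r_1 + n - r_1)(r_1 + n - r_2) = n(n + 13/4).
Evaluating step by step (a_0 = 1):
  n = 1: D(1) = 1(1 + 13/4) = 17/4; numerator = -2(1) = -2; a_1 = (-2)/(17/4) = -8/17
  n = 2: D(2) = 2(2 + 13/4) = 21/2; numerator = -2(-8/17) = 16/17; a_2 = (16/17)/(21/2) = 32/357
  n = 3: D(3) = 3(3 + 13/4) = 75/4; numerator = -2(32/357) = -64/357; a_3 = (-64/357)/(75/4) = -256/26775
  n = 4: D(4) = 4(4 + 13/4) = 29; numerator = -2(-256/26775) = 512/26775; a_4 = (512/26775)/(29) = 512/776475

r = 1/4; a_0 = 1; a_1 = -8/17; a_2 = 32/357; a_3 = -256/26775; a_4 = 512/776475


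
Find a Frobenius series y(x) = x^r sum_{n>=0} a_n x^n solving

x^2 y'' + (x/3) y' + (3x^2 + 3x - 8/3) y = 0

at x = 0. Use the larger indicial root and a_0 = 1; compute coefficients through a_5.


Write in Frobenius form y'' + (p(x)/x) y' + (q(x)/x^2) y = 0:
  p(x) = 1/3,  q(x) = 3x^2 + 3x - 8/3.
Indicial equation: r(r-1) + (1/3) r + (-8/3) = 0 -> roots r_1 = 2, r_2 = -4/3.
Take r = r_1 = 2. Let y(x) = x^r sum_{n>=0} a_n x^n with a_0 = 1.
Substitute y = x^r sum a_n x^n and match x^{r+n}. The recurrence is
  D(n) a_n + 3 a_{n-1} + 3 a_{n-2} = 0,  where D(n) = (r+n)(r+n-1) + (1/3)(r+n) + (-8/3).
  a_n = [-3 a_{n-1} - 3 a_{n-2}] / D(n).
Since the indicial polynomial factors as (r - r_1)(r - r_2), D(n) = (r_1 + n - r_1)(r_1 + n - r_2) = n(n + 10/3).
Evaluating step by step (a_0 = 1):
  n = 1: D(1) = 1(1 + 10/3) = 13/3; numerator = -3(1) = -3; a_1 = (-3)/(13/3) = -9/13
  n = 2: D(2) = 2(2 + 10/3) = 32/3; numerator = -3(-9/13) - 3(1) = -12/13; a_2 = (-12/13)/(32/3) = -9/104
  n = 3: D(3) = 3(3 + 10/3) = 19; numerator = -3(-9/104) - 3(-9/13) = 243/104; a_3 = (243/104)/(19) = 243/1976
  n = 4: D(4) = 4(4 + 10/3) = 88/3; numerator = -3(243/1976) - 3(-9/104) = -27/247; a_4 = (-27/247)/(88/3) = -81/21736
  n = 5: D(5) = 5(5 + 10/3) = 125/3; numerator = -3(-81/21736) - 3(243/1976) = -972/2717; a_5 = (-972/2717)/(125/3) = -2916/339625

r = 2; a_0 = 1; a_1 = -9/13; a_2 = -9/104; a_3 = 243/1976; a_4 = -81/21736; a_5 = -2916/339625


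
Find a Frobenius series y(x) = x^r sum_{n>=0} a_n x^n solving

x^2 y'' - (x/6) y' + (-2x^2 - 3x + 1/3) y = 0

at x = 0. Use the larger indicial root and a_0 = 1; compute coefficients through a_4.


Write in Frobenius form y'' + (p(x)/x) y' + (q(x)/x^2) y = 0:
  p(x) = -1/6,  q(x) = -2x^2 - 3x + 1/3.
Indicial equation: r(r-1) + (-1/6) r + (1/3) = 0 -> roots r_1 = 2/3, r_2 = 1/2.
Take r = r_1 = 2/3. Let y(x) = x^r sum_{n>=0} a_n x^n with a_0 = 1.
Substitute y = x^r sum a_n x^n and match x^{r+n}. The recurrence is
  D(n) a_n - 3 a_{n-1} - 2 a_{n-2} = 0,  where D(n) = (r+n)(r+n-1) + (-1/6)(r+n) + (1/3).
  a_n = [3 a_{n-1} + 2 a_{n-2}] / D(n).
Since the indicial polynomial factors as (r - r_1)(r - r_2), D(n) = (r_1 + n - r_1)(r_1 + n - r_2) = n(n + 1/6).
Evaluating step by step (a_0 = 1):
  n = 1: D(1) = 1(1 + 1/6) = 7/6; numerator = 3(1) = 3; a_1 = (3)/(7/6) = 18/7
  n = 2: D(2) = 2(2 + 1/6) = 13/3; numerator = 3(18/7) + 2(1) = 68/7; a_2 = (68/7)/(13/3) = 204/91
  n = 3: D(3) = 3(3 + 1/6) = 19/2; numerator = 3(204/91) + 2(18/7) = 1080/91; a_3 = (1080/91)/(19/2) = 2160/1729
  n = 4: D(4) = 4(4 + 1/6) = 50/3; numerator = 3(2160/1729) + 2(204/91) = 14232/1729; a_4 = (14232/1729)/(50/3) = 21348/43225

r = 2/3; a_0 = 1; a_1 = 18/7; a_2 = 204/91; a_3 = 2160/1729; a_4 = 21348/43225


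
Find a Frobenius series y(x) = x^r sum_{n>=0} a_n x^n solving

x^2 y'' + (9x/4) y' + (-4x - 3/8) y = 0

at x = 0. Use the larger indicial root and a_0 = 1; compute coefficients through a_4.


Write in Frobenius form y'' + (p(x)/x) y' + (q(x)/x^2) y = 0:
  p(x) = 9/4,  q(x) = -4x - 3/8.
Indicial equation: r(r-1) + (9/4) r + (-3/8) = 0 -> roots r_1 = 1/4, r_2 = -3/2.
Take r = r_1 = 1/4. Let y(x) = x^r sum_{n>=0} a_n x^n with a_0 = 1.
Substitute y = x^r sum a_n x^n and match x^{r+n}. The recurrence is
  D(n) a_n - 4 a_{n-1} = 0,  where D(n) = (r+n)(r+n-1) + (9/4)(r+n) + (-3/8).
  a_n = 4 / D(n) * a_{n-1}.
Since the indicial polynomial factors as (r - r_1)(r - r_2), D(n) = (r_1 + n - r_1)(r_1 + n - r_2) = n(n + 7/4).
Evaluating step by step (a_0 = 1):
  n = 1: D(1) = 1(1 + 7/4) = 11/4; numerator = 4(1) = 4; a_1 = (4)/(11/4) = 16/11
  n = 2: D(2) = 2(2 + 7/4) = 15/2; numerator = 4(16/11) = 64/11; a_2 = (64/11)/(15/2) = 128/165
  n = 3: D(3) = 3(3 + 7/4) = 57/4; numerator = 4(128/165) = 512/165; a_3 = (512/165)/(57/4) = 2048/9405
  n = 4: D(4) = 4(4 + 7/4) = 23; numerator = 4(2048/9405) = 8192/9405; a_4 = (8192/9405)/(23) = 8192/216315

r = 1/4; a_0 = 1; a_1 = 16/11; a_2 = 128/165; a_3 = 2048/9405; a_4 = 8192/216315


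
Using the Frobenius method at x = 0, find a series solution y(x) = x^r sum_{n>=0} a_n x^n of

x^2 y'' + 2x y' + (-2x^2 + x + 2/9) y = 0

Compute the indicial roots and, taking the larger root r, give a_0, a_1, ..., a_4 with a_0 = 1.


Write in Frobenius form y'' + (p(x)/x) y' + (q(x)/x^2) y = 0:
  p(x) = 2,  q(x) = -2x^2 + x + 2/9.
Indicial equation: r(r-1) + (2) r + (2/9) = 0 -> roots r_1 = -1/3, r_2 = -2/3.
Take r = r_1 = -1/3. Let y(x) = x^r sum_{n>=0} a_n x^n with a_0 = 1.
Substitute y = x^r sum a_n x^n and match x^{r+n}. The recurrence is
  D(n) a_n + 1 a_{n-1} - 2 a_{n-2} = 0,  where D(n) = (r+n)(r+n-1) + (2)(r+n) + (2/9).
  a_n = [-1 a_{n-1} + 2 a_{n-2}] / D(n).
Since the indicial polynomial factors as (r - r_1)(r - r_2), D(n) = (r_1 + n - r_1)(r_1 + n - r_2) = n(n + 1/3).
Evaluating step by step (a_0 = 1):
  n = 1: D(1) = 1(1 + 1/3) = 4/3; numerator = -1(1) = -1; a_1 = (-1)/(4/3) = -3/4
  n = 2: D(2) = 2(2 + 1/3) = 14/3; numerator = -1(-3/4) + 2(1) = 11/4; a_2 = (11/4)/(14/3) = 33/56
  n = 3: D(3) = 3(3 + 1/3) = 10; numerator = -1(33/56) + 2(-3/4) = -117/56; a_3 = (-117/56)/(10) = -117/560
  n = 4: D(4) = 4(4 + 1/3) = 52/3; numerator = -1(-117/560) + 2(33/56) = 111/80; a_4 = (111/80)/(52/3) = 333/4160

r = -1/3; a_0 = 1; a_1 = -3/4; a_2 = 33/56; a_3 = -117/560; a_4 = 333/4160


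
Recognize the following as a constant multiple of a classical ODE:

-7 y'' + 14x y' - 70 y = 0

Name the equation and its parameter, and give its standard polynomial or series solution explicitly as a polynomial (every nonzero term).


All three coefficients share the factor -7; dividing through by -7 gives  y'' - 2x y' + 10 y = 0.
This matches the Hermite equation y'' - 2x y' + 2n y = 0 with 2n = 10, so n = 5; the polynomial solution is H_5(x).
With y = sum_k a_k x^k, matching x^k gives (k+2)(k+1) a_{k+2} = 2(k - n) a_k = 2(k - 5) a_k. The right side vanishes at k = 5, so the series with the parity of 5 terminates at degree 5.
Standard normalization: leading coefficient of H_n is 2^n, so a_5 = 2^5 = 32. Work downward with a_k = (k+1)(k+2) a_{k+2} / (2(k - n)):
  a_3 = (4)(5)(32) / (2(3 - 5)) = 640/(-4) = -160
  a_1 = (2)(3)(-160) / (2(1 - 5)) = -960/(-8) = 120
Hence H_5(x) = 32 x^5 - 160 x^3 + 120 x.

H_5(x); series = 32 x^5 - 160 x^3 + 120 x


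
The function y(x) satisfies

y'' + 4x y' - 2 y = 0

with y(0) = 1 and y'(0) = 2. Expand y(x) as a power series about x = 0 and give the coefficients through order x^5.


Ansatz: y(x) = sum_{n>=0} a_n x^n, so y'(x) = sum_{n>=1} n a_n x^(n-1) and y''(x) = sum_{n>=2} n(n-1) a_n x^(n-2).
Substitute into P(x) y'' + Q(x) y' + R(x) y = 0 with P(x) = 1, Q(x) = 4x, R(x) = -2, and match powers of x.
Initial conditions: a_0 = 1, a_1 = 2.
Setting the coefficient of each power of x to zero and solving order by order (substituting the coefficients already found):
  x^0: 2 a_2 - 2 a_0 = 0  ->  2 a_2 = 2 a_0 = 2  ->  a_2 = 1
  x^1: 6 a_3 + 2 a_1 = 0  ->  6 a_3 = -2 a_1 = -4  ->  a_3 = -2/3
  x^2: 12 a_4 + 6 a_2 = 0  ->  12 a_4 = -6 a_2 = -6  ->  a_4 = -1/2
  x^3: 20 a_5 + 10 a_3 = 0  ->  20 a_5 = -10 a_3 = 20/3  ->  a_5 = 1/3
Truncated series: y(x) = 1 + 2 x + x^2 - (2/3) x^3 - (1/2) x^4 + (1/3) x^5 + O(x^6).

a_0 = 1; a_1 = 2; a_2 = 1; a_3 = -2/3; a_4 = -1/2; a_5 = 1/3
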